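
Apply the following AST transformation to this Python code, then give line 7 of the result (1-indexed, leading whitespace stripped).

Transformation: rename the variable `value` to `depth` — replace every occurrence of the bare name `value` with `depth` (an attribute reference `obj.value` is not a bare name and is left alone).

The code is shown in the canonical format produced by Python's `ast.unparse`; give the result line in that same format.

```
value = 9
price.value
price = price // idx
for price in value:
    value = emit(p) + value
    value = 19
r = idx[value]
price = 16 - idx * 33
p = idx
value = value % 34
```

Transformed code:
depth = 9
price.value
price = price // idx
for price in depth:
    depth = emit(p) + depth
    depth = 19
r = idx[depth]
price = 16 - idx * 33
p = idx
depth = depth % 34

r = idx[depth]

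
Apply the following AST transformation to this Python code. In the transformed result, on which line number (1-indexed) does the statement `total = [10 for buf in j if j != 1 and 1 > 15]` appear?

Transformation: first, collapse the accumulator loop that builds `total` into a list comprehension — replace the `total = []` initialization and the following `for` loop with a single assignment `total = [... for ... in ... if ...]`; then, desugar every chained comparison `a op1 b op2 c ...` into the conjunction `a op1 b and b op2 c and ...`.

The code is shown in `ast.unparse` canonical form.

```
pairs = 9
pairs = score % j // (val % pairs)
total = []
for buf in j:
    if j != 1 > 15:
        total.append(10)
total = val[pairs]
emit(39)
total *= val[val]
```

3

Transformed code:
pairs = 9
pairs = score % j // (val % pairs)
total = [10 for buf in j if j != 1 and 1 > 15]
total = val[pairs]
emit(39)
total *= val[val]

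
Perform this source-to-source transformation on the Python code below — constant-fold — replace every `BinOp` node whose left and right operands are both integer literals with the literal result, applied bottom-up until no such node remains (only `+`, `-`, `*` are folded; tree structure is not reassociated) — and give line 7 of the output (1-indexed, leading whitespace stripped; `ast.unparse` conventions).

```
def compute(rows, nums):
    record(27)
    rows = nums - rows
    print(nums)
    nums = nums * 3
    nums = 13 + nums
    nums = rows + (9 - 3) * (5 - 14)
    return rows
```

Transformed code:
def compute(rows, nums):
    record(27)
    rows = nums - rows
    print(nums)
    nums = nums * 3
    nums = 13 + nums
    nums = rows + -54
    return rows

nums = rows + -54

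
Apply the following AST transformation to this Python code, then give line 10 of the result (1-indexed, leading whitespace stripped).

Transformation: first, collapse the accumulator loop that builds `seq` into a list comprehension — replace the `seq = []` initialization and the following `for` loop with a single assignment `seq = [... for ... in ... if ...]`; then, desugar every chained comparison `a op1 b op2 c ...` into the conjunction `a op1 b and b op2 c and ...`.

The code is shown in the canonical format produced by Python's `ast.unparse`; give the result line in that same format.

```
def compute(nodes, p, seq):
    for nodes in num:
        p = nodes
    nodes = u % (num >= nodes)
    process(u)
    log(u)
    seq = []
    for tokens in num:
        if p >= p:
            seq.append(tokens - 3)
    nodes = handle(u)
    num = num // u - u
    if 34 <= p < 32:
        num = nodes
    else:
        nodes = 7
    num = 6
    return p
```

Transformed code:
def compute(nodes, p, seq):
    for nodes in num:
        p = nodes
    nodes = u % (num >= nodes)
    process(u)
    log(u)
    seq = [tokens - 3 for tokens in num if p >= p]
    nodes = handle(u)
    num = num // u - u
    if 34 <= p and p < 32:
        num = nodes
    else:
        nodes = 7
    num = 6
    return p

if 34 <= p and p < 32:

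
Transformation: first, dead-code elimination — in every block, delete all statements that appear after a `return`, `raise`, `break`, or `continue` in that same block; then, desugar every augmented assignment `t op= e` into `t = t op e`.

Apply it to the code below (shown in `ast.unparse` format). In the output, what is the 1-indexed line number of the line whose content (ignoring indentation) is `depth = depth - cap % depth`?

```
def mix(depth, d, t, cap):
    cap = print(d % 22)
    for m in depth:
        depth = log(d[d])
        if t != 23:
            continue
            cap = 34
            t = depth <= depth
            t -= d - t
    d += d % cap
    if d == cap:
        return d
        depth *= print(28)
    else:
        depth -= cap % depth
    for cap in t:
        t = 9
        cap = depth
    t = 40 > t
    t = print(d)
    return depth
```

Transformed code:
def mix(depth, d, t, cap):
    cap = print(d % 22)
    for m in depth:
        depth = log(d[d])
        if t != 23:
            continue
    d = d + d % cap
    if d == cap:
        return d
    else:
        depth = depth - cap % depth
    for cap in t:
        t = 9
        cap = depth
    t = 40 > t
    t = print(d)
    return depth

11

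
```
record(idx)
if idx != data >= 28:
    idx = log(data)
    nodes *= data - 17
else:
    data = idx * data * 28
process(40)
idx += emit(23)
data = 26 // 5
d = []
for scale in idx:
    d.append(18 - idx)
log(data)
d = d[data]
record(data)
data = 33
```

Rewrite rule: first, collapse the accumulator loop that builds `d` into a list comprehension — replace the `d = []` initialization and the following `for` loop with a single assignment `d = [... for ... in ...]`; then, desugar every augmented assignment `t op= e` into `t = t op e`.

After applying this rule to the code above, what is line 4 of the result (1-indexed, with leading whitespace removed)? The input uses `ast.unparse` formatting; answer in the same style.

Transformed code:
record(idx)
if idx != data >= 28:
    idx = log(data)
    nodes = nodes * (data - 17)
else:
    data = idx * data * 28
process(40)
idx = idx + emit(23)
data = 26 // 5
d = [18 - idx for scale in idx]
log(data)
d = d[data]
record(data)
data = 33

nodes = nodes * (data - 17)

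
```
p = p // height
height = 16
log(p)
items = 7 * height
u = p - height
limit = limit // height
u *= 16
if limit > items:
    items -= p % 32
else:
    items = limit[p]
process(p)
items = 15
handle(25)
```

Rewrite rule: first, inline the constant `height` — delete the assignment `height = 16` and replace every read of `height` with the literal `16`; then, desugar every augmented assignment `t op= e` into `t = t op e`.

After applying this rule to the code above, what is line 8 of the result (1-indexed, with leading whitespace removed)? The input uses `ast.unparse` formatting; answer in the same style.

items = items - p % 32

Transformed code:
p = p // 16
log(p)
items = 7 * 16
u = p - 16
limit = limit // 16
u = u * 16
if limit > items:
    items = items - p % 32
else:
    items = limit[p]
process(p)
items = 15
handle(25)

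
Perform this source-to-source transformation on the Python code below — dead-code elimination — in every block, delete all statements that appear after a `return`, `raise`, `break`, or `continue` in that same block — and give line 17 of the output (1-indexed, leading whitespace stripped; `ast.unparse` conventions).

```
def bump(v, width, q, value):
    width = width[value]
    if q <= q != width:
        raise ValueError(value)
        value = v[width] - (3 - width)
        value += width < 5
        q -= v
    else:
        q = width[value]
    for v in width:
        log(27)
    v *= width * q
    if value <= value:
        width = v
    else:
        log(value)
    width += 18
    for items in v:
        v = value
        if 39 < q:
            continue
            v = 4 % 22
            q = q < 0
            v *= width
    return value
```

Transformed code:
def bump(v, width, q, value):
    width = width[value]
    if q <= q != width:
        raise ValueError(value)
    else:
        q = width[value]
    for v in width:
        log(27)
    v *= width * q
    if value <= value:
        width = v
    else:
        log(value)
    width += 18
    for items in v:
        v = value
        if 39 < q:
            continue
    return value

if 39 < q:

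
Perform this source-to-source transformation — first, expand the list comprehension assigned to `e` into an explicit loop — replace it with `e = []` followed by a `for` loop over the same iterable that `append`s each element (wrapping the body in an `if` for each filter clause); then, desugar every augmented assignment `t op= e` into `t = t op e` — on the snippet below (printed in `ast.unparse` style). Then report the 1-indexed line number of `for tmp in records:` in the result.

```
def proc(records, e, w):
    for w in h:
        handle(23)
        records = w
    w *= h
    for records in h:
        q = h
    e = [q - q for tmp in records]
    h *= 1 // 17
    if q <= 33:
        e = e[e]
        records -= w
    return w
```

9

Transformed code:
def proc(records, e, w):
    for w in h:
        handle(23)
        records = w
    w = w * h
    for records in h:
        q = h
    e = []
    for tmp in records:
        e.append(q - q)
    h = h * (1 // 17)
    if q <= 33:
        e = e[e]
        records = records - w
    return w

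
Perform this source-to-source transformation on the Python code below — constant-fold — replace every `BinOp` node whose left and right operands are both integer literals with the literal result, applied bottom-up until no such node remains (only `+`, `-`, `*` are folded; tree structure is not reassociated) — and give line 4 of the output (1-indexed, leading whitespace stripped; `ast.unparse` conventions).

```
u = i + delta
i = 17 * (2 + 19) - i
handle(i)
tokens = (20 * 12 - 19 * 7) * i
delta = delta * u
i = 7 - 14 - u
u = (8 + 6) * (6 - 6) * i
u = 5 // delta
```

tokens = 107 * i

Transformed code:
u = i + delta
i = 357 - i
handle(i)
tokens = 107 * i
delta = delta * u
i = -7 - u
u = 0 * i
u = 5 // delta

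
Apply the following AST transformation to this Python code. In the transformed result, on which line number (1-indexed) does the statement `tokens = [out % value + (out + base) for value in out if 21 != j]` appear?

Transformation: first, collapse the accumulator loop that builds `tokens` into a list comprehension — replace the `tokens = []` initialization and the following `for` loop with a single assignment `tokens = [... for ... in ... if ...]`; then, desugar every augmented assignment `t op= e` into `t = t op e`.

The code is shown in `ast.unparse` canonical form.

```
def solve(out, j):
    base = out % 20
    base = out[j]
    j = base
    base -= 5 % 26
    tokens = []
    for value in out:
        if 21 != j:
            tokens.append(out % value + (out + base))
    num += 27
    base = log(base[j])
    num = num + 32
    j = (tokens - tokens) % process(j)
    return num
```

Transformed code:
def solve(out, j):
    base = out % 20
    base = out[j]
    j = base
    base = base - 5 % 26
    tokens = [out % value + (out + base) for value in out if 21 != j]
    num = num + 27
    base = log(base[j])
    num = num + 32
    j = (tokens - tokens) % process(j)
    return num

6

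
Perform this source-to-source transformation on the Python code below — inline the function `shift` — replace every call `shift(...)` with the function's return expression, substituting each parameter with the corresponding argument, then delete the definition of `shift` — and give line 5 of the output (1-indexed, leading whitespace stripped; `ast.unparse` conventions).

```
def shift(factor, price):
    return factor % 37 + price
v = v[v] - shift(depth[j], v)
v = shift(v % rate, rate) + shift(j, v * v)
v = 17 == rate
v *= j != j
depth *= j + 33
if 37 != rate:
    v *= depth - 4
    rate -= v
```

depth *= j + 33

Transformed code:
v = v[v] - (depth[j] % 37 + v)
v = v % rate % 37 + rate + (j % 37 + v * v)
v = 17 == rate
v *= j != j
depth *= j + 33
if 37 != rate:
    v *= depth - 4
    rate -= v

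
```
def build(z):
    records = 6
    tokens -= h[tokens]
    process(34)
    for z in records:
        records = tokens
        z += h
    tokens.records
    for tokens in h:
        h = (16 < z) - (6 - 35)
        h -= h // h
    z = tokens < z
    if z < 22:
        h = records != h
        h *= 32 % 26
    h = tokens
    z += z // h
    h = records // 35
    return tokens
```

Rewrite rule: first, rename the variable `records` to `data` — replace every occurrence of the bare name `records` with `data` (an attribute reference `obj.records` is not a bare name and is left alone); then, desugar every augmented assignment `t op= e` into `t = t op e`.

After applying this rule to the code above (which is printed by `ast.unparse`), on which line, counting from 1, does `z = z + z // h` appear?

17

Transformed code:
def build(z):
    data = 6
    tokens = tokens - h[tokens]
    process(34)
    for z in data:
        data = tokens
        z = z + h
    tokens.records
    for tokens in h:
        h = (16 < z) - (6 - 35)
        h = h - h // h
    z = tokens < z
    if z < 22:
        h = data != h
        h = h * (32 % 26)
    h = tokens
    z = z + z // h
    h = data // 35
    return tokens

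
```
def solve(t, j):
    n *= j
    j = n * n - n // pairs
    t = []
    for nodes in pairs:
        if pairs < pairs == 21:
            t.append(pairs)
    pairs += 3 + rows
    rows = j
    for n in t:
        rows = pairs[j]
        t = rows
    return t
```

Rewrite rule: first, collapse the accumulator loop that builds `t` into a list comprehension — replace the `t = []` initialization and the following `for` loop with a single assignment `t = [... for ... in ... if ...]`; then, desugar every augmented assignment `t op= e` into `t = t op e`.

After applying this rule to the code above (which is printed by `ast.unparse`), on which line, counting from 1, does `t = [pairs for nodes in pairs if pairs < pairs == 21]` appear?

Transformed code:
def solve(t, j):
    n = n * j
    j = n * n - n // pairs
    t = [pairs for nodes in pairs if pairs < pairs == 21]
    pairs = pairs + (3 + rows)
    rows = j
    for n in t:
        rows = pairs[j]
        t = rows
    return t

4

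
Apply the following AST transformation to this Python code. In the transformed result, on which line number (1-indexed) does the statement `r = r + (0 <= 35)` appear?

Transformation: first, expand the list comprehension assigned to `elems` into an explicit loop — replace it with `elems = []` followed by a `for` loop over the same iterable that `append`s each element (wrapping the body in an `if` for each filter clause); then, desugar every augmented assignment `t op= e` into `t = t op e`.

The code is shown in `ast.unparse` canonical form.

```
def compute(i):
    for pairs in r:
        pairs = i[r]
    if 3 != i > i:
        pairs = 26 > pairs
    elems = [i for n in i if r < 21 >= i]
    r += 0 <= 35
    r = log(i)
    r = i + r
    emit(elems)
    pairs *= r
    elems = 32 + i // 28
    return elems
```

Transformed code:
def compute(i):
    for pairs in r:
        pairs = i[r]
    if 3 != i > i:
        pairs = 26 > pairs
    elems = []
    for n in i:
        if r < 21 >= i:
            elems.append(i)
    r = r + (0 <= 35)
    r = log(i)
    r = i + r
    emit(elems)
    pairs = pairs * r
    elems = 32 + i // 28
    return elems

10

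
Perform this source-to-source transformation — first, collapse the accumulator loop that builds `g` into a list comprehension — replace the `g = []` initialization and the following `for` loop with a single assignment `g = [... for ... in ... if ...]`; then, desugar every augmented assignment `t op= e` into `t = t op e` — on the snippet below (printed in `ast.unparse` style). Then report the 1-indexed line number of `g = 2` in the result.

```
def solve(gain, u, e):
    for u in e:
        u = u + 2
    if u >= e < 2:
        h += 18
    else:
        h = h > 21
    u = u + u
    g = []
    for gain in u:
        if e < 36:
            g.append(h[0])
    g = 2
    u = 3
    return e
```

10

Transformed code:
def solve(gain, u, e):
    for u in e:
        u = u + 2
    if u >= e < 2:
        h = h + 18
    else:
        h = h > 21
    u = u + u
    g = [h[0] for gain in u if e < 36]
    g = 2
    u = 3
    return e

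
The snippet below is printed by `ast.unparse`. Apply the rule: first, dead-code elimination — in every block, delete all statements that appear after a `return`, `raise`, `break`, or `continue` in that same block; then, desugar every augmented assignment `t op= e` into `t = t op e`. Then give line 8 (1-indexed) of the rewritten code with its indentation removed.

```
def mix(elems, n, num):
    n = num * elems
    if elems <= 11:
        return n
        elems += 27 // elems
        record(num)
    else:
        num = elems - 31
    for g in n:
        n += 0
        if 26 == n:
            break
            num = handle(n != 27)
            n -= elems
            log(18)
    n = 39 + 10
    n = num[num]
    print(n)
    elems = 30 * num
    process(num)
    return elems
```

Transformed code:
def mix(elems, n, num):
    n = num * elems
    if elems <= 11:
        return n
    else:
        num = elems - 31
    for g in n:
        n = n + 0
        if 26 == n:
            break
    n = 39 + 10
    n = num[num]
    print(n)
    elems = 30 * num
    process(num)
    return elems

n = n + 0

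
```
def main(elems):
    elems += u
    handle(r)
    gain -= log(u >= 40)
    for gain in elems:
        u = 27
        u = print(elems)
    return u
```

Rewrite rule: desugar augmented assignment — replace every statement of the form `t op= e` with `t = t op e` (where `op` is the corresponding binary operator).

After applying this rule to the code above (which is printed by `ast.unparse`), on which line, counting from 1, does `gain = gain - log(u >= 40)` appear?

4

Transformed code:
def main(elems):
    elems = elems + u
    handle(r)
    gain = gain - log(u >= 40)
    for gain in elems:
        u = 27
        u = print(elems)
    return u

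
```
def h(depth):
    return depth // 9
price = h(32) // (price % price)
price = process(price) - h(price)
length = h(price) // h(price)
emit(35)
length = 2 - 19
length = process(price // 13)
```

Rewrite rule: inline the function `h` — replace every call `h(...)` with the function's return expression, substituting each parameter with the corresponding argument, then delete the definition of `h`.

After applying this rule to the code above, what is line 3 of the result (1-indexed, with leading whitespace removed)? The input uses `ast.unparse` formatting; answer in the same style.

Transformed code:
price = 32 // 9 // (price % price)
price = process(price) - price // 9
length = price // 9 // (price // 9)
emit(35)
length = 2 - 19
length = process(price // 13)

length = price // 9 // (price // 9)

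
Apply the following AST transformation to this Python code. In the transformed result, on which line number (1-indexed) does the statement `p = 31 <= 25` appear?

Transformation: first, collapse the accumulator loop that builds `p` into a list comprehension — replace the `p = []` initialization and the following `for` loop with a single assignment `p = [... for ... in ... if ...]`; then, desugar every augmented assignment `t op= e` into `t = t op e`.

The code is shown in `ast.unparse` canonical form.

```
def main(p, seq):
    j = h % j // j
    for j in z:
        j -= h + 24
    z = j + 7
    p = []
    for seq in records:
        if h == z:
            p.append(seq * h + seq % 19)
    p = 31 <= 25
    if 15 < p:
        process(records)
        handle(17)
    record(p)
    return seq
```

7

Transformed code:
def main(p, seq):
    j = h % j // j
    for j in z:
        j = j - (h + 24)
    z = j + 7
    p = [seq * h + seq % 19 for seq in records if h == z]
    p = 31 <= 25
    if 15 < p:
        process(records)
        handle(17)
    record(p)
    return seq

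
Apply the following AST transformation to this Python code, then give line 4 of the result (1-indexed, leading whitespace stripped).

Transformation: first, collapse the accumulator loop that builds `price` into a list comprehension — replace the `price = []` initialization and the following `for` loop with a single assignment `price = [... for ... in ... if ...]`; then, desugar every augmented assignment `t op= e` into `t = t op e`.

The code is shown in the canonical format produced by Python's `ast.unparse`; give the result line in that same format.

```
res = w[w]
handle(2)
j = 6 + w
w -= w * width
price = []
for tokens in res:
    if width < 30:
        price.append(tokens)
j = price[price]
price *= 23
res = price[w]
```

w = w - w * width

Transformed code:
res = w[w]
handle(2)
j = 6 + w
w = w - w * width
price = [tokens for tokens in res if width < 30]
j = price[price]
price = price * 23
res = price[w]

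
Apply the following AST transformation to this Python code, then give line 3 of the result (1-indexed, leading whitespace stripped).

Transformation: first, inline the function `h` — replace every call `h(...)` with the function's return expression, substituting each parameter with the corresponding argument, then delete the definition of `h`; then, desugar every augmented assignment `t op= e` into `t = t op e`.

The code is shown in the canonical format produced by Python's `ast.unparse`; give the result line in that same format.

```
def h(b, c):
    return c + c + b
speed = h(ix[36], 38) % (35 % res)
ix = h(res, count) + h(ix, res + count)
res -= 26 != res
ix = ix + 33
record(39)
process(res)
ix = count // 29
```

Transformed code:
speed = (38 + 38 + ix[36]) % (35 % res)
ix = count + count + res + (res + count + (res + count) + ix)
res = res - (26 != res)
ix = ix + 33
record(39)
process(res)
ix = count // 29

res = res - (26 != res)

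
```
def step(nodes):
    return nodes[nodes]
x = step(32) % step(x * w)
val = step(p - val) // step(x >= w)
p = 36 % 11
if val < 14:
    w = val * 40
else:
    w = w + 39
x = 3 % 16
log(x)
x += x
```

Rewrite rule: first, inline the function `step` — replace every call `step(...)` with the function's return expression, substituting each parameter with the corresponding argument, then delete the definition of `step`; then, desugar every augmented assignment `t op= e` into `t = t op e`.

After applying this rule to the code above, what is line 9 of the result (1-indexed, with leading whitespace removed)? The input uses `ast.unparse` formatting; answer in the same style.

log(x)

Transformed code:
x = 32[32] % (x * w)[x * w]
val = (p - val)[p - val] // (x >= w)[x >= w]
p = 36 % 11
if val < 14:
    w = val * 40
else:
    w = w + 39
x = 3 % 16
log(x)
x = x + x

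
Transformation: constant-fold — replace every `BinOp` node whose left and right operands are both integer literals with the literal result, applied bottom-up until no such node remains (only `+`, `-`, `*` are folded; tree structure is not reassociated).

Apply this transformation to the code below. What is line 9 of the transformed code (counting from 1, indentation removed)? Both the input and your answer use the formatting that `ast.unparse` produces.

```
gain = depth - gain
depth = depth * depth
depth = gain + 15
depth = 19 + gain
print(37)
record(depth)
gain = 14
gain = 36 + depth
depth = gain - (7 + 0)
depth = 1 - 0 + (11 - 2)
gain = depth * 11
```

depth = gain - 7

Transformed code:
gain = depth - gain
depth = depth * depth
depth = gain + 15
depth = 19 + gain
print(37)
record(depth)
gain = 14
gain = 36 + depth
depth = gain - 7
depth = 10
gain = depth * 11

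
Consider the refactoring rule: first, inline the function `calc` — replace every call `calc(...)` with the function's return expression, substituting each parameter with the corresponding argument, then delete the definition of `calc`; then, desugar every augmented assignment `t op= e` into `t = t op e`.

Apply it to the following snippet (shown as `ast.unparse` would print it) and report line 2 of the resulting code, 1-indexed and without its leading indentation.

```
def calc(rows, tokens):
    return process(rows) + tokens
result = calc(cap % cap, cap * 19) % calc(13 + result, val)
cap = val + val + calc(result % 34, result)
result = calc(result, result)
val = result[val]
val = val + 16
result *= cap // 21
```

Transformed code:
result = (process(cap % cap) + cap * 19) % (process(13 + result) + val)
cap = val + val + (process(result % 34) + result)
result = process(result) + result
val = result[val]
val = val + 16
result = result * (cap // 21)

cap = val + val + (process(result % 34) + result)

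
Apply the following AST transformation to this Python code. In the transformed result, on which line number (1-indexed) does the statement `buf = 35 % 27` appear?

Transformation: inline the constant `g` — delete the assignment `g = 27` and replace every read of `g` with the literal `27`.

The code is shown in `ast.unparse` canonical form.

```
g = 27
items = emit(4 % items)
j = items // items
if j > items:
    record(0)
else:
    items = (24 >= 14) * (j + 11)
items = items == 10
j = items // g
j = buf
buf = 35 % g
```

10

Transformed code:
items = emit(4 % items)
j = items // items
if j > items:
    record(0)
else:
    items = (24 >= 14) * (j + 11)
items = items == 10
j = items // 27
j = buf
buf = 35 % 27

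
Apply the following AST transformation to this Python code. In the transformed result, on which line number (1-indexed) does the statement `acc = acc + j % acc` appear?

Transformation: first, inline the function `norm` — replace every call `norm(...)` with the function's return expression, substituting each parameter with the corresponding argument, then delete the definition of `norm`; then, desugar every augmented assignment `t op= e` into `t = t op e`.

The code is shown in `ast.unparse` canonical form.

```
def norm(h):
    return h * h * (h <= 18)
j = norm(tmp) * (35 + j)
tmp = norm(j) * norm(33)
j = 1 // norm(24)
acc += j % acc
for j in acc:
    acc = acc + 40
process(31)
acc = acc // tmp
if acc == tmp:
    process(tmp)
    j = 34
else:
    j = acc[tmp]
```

Transformed code:
j = tmp * tmp * (tmp <= 18) * (35 + j)
tmp = j * j * (j <= 18) * (33 * 33 * (33 <= 18))
j = 1 // (24 * 24 * (24 <= 18))
acc = acc + j % acc
for j in acc:
    acc = acc + 40
process(31)
acc = acc // tmp
if acc == tmp:
    process(tmp)
    j = 34
else:
    j = acc[tmp]

4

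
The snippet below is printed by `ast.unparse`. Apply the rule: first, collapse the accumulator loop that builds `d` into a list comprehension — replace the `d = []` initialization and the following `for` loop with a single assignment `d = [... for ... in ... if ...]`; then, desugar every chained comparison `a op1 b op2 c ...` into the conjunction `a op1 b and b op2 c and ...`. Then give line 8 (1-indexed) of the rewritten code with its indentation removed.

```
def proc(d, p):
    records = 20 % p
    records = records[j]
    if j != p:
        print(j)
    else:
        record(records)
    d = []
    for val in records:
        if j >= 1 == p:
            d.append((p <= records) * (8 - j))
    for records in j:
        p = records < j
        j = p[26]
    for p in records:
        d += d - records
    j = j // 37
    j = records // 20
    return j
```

d = [(p <= records) * (8 - j) for val in records if j >= 1 and 1 == p]

Transformed code:
def proc(d, p):
    records = 20 % p
    records = records[j]
    if j != p:
        print(j)
    else:
        record(records)
    d = [(p <= records) * (8 - j) for val in records if j >= 1 and 1 == p]
    for records in j:
        p = records < j
        j = p[26]
    for p in records:
        d += d - records
    j = j // 37
    j = records // 20
    return j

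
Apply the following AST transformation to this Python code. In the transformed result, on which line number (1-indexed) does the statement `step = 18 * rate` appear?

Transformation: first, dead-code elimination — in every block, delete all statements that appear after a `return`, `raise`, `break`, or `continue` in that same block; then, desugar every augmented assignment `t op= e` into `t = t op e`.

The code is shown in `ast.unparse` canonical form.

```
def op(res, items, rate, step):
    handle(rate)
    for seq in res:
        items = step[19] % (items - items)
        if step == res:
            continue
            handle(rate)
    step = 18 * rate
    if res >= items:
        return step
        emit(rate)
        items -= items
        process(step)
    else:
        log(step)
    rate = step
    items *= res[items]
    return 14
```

Transformed code:
def op(res, items, rate, step):
    handle(rate)
    for seq in res:
        items = step[19] % (items - items)
        if step == res:
            continue
    step = 18 * rate
    if res >= items:
        return step
    else:
        log(step)
    rate = step
    items = items * res[items]
    return 14

7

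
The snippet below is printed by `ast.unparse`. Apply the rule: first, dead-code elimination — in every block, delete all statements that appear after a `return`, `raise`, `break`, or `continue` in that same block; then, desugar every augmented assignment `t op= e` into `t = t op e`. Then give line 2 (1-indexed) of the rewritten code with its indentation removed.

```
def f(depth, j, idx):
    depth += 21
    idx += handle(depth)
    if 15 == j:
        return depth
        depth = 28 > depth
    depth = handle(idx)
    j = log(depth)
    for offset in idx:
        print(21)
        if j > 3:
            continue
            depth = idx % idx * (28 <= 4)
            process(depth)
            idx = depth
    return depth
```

depth = depth + 21

Transformed code:
def f(depth, j, idx):
    depth = depth + 21
    idx = idx + handle(depth)
    if 15 == j:
        return depth
    depth = handle(idx)
    j = log(depth)
    for offset in idx:
        print(21)
        if j > 3:
            continue
    return depth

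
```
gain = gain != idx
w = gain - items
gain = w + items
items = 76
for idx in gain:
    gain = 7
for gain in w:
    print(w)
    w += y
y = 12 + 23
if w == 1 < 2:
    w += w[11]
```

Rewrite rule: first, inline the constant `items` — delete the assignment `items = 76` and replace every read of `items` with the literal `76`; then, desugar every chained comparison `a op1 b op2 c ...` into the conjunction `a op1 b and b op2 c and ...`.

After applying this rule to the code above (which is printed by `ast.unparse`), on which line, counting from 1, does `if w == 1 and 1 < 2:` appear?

10

Transformed code:
gain = gain != idx
w = gain - 76
gain = w + 76
for idx in gain:
    gain = 7
for gain in w:
    print(w)
    w += y
y = 12 + 23
if w == 1 and 1 < 2:
    w += w[11]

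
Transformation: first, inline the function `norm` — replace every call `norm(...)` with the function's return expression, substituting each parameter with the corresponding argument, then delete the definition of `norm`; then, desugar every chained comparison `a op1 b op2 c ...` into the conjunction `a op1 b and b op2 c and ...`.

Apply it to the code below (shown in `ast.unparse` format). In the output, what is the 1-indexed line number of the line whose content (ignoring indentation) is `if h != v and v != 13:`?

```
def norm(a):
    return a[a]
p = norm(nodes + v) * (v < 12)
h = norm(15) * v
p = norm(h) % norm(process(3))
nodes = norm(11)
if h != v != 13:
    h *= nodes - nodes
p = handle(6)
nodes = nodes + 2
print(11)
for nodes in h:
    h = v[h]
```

5

Transformed code:
p = (nodes + v)[nodes + v] * (v < 12)
h = 15[15] * v
p = h[h] % process(3)[process(3)]
nodes = 11[11]
if h != v and v != 13:
    h *= nodes - nodes
p = handle(6)
nodes = nodes + 2
print(11)
for nodes in h:
    h = v[h]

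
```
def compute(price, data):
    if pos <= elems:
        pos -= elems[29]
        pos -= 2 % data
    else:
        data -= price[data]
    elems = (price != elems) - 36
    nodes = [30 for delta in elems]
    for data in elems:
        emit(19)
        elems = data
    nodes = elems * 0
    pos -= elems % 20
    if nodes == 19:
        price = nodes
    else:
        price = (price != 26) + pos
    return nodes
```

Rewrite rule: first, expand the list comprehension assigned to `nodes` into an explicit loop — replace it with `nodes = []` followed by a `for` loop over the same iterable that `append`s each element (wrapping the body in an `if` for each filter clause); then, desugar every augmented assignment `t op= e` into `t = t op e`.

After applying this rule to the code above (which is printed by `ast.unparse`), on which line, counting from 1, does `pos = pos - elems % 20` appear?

Transformed code:
def compute(price, data):
    if pos <= elems:
        pos = pos - elems[29]
        pos = pos - 2 % data
    else:
        data = data - price[data]
    elems = (price != elems) - 36
    nodes = []
    for delta in elems:
        nodes.append(30)
    for data in elems:
        emit(19)
        elems = data
    nodes = elems * 0
    pos = pos - elems % 20
    if nodes == 19:
        price = nodes
    else:
        price = (price != 26) + pos
    return nodes

15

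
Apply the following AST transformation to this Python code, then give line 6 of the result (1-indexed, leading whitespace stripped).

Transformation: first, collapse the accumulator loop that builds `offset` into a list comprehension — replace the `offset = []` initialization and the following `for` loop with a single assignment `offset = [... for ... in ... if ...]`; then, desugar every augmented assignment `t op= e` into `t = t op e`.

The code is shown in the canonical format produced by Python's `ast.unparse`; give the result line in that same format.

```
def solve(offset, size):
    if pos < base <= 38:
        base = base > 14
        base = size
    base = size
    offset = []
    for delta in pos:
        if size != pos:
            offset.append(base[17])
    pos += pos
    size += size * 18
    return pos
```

Transformed code:
def solve(offset, size):
    if pos < base <= 38:
        base = base > 14
        base = size
    base = size
    offset = [base[17] for delta in pos if size != pos]
    pos = pos + pos
    size = size + size * 18
    return pos

offset = [base[17] for delta in pos if size != pos]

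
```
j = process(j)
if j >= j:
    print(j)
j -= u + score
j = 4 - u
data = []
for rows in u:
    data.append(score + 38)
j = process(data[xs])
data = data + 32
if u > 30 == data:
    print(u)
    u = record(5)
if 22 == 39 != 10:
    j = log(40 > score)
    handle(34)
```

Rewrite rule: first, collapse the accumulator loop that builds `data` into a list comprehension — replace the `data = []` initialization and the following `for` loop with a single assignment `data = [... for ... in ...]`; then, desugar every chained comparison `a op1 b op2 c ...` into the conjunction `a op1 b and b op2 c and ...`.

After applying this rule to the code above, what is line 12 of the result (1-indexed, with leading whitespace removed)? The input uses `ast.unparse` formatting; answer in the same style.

if 22 == 39 and 39 != 10:

Transformed code:
j = process(j)
if j >= j:
    print(j)
j -= u + score
j = 4 - u
data = [score + 38 for rows in u]
j = process(data[xs])
data = data + 32
if u > 30 and 30 == data:
    print(u)
    u = record(5)
if 22 == 39 and 39 != 10:
    j = log(40 > score)
    handle(34)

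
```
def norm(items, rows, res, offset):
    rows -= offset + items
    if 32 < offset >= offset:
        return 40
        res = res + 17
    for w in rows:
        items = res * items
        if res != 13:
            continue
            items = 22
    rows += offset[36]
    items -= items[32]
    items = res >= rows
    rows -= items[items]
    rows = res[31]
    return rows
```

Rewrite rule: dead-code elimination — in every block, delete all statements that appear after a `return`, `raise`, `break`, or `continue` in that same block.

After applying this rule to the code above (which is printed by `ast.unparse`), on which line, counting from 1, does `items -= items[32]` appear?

Transformed code:
def norm(items, rows, res, offset):
    rows -= offset + items
    if 32 < offset >= offset:
        return 40
    for w in rows:
        items = res * items
        if res != 13:
            continue
    rows += offset[36]
    items -= items[32]
    items = res >= rows
    rows -= items[items]
    rows = res[31]
    return rows

10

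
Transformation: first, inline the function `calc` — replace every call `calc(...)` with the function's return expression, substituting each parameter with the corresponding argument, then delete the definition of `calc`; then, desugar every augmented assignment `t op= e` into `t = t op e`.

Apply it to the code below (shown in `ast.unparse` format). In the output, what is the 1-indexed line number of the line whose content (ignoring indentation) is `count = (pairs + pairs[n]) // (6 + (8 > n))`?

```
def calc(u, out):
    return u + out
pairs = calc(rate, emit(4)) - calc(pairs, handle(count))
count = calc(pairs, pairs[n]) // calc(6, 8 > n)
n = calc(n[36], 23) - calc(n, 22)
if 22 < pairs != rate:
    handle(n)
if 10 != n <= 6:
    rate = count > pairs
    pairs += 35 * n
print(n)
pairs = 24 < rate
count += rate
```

2

Transformed code:
pairs = rate + emit(4) - (pairs + handle(count))
count = (pairs + pairs[n]) // (6 + (8 > n))
n = n[36] + 23 - (n + 22)
if 22 < pairs != rate:
    handle(n)
if 10 != n <= 6:
    rate = count > pairs
    pairs = pairs + 35 * n
print(n)
pairs = 24 < rate
count = count + rate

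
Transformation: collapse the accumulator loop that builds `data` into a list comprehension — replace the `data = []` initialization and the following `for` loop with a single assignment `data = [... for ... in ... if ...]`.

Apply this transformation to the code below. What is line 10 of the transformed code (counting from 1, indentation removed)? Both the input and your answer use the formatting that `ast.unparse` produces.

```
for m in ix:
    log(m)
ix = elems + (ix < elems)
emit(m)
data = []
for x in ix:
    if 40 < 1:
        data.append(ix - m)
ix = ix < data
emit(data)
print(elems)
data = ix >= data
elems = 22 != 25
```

Transformed code:
for m in ix:
    log(m)
ix = elems + (ix < elems)
emit(m)
data = [ix - m for x in ix if 40 < 1]
ix = ix < data
emit(data)
print(elems)
data = ix >= data
elems = 22 != 25

elems = 22 != 25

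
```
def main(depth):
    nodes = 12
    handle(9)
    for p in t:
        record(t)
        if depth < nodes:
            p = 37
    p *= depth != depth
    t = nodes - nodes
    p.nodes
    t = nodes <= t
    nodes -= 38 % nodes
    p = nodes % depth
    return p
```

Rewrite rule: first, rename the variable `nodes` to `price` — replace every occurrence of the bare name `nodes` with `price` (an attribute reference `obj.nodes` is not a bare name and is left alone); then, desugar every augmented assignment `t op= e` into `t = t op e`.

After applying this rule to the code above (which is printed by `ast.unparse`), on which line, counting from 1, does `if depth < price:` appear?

6

Transformed code:
def main(depth):
    price = 12
    handle(9)
    for p in t:
        record(t)
        if depth < price:
            p = 37
    p = p * (depth != depth)
    t = price - price
    p.nodes
    t = price <= t
    price = price - 38 % price
    p = price % depth
    return p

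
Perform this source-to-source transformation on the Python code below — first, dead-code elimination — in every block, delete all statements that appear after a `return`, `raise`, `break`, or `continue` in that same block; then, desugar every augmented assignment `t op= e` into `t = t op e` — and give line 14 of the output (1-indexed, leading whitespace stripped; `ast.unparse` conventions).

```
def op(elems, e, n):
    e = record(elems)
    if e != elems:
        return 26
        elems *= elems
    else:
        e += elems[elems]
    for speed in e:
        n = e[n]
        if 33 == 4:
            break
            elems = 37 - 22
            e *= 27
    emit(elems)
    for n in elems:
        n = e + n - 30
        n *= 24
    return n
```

n = n * 24

Transformed code:
def op(elems, e, n):
    e = record(elems)
    if e != elems:
        return 26
    else:
        e = e + elems[elems]
    for speed in e:
        n = e[n]
        if 33 == 4:
            break
    emit(elems)
    for n in elems:
        n = e + n - 30
        n = n * 24
    return n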